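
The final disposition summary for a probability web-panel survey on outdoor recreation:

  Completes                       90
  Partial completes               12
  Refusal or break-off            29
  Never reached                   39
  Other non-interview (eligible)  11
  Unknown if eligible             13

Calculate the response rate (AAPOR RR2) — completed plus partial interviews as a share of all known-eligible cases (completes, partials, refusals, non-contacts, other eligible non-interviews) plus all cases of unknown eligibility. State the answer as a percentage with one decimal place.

Numerator: 90 + 12 = 102
Denom: 90 + 12 + 29 + 39 + 11 + 13 = 194
RR2 = 102 / 194 = 0.5258

52.6%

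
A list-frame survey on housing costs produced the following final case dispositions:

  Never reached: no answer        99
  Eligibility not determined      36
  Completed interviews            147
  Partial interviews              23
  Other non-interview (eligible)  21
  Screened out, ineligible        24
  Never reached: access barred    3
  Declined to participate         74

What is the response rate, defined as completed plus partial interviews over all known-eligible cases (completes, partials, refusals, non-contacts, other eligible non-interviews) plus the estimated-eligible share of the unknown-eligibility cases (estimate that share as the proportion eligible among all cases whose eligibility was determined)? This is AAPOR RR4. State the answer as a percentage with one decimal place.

42.4%

No answer / not reached = 99 + 3 = 102
Top → 147 + 23 = 170
Determined eligible → 147 + 23 + 74 + 102 + 21 = 367
e = 367 / (367 + 24) = 367 / 391 = 0.9386
Eligible share of unknowns → 0.9386 × 36 = 33.79
Denominator → 367 + 33.79 = 400.79
RR4 = 170 / 400.79 = 0.4242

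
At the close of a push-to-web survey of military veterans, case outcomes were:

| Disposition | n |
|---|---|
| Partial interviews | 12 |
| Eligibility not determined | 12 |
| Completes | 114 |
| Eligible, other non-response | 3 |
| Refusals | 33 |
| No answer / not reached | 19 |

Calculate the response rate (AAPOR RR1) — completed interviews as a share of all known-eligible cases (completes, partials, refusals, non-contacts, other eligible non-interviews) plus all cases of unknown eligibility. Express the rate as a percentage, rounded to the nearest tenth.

59.1%

Numerator → 114
Denominator → 114 + 12 + 33 + 19 + 3 + 12 = 193
RR1 = 114 / 193 = 0.5907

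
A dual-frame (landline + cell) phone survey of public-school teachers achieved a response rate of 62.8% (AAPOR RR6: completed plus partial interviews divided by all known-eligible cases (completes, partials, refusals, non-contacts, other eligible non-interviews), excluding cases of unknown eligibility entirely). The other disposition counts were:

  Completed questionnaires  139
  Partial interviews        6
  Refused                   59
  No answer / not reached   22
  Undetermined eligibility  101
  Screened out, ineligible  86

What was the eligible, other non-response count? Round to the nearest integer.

5

Numerator = 139 + 6 = 145
RR6 = 145 / D = 0.628
D = 145 / 0.628 = 230.9
Rest of base = 226
eligible, other non-response = 230.9 − 226 ≈ 5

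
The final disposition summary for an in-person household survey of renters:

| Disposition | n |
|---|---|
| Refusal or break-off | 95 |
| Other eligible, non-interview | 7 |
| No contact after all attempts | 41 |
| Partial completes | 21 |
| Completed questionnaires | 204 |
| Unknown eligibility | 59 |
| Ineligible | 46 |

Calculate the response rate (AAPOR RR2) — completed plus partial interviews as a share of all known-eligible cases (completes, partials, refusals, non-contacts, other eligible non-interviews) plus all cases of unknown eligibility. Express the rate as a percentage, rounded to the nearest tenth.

Numerator = 204 + 21 = 225
Denom = 204 + 21 + 95 + 41 + 7 + 59 = 427
RR2 = 225 / 427 = 0.5269

52.7%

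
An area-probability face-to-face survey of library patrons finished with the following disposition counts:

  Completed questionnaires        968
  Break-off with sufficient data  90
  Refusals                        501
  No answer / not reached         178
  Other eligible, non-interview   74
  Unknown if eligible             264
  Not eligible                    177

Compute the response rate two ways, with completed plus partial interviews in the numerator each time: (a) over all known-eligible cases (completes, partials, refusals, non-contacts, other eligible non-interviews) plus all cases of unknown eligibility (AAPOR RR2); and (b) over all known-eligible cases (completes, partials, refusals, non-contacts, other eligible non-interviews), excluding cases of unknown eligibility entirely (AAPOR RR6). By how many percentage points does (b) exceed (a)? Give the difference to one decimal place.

Num → 968 + 90 = 1058
Base → 968 + 90 + 501 + 178 + 74 + 264 = 2075
RR2 = 1058 / 2075 = 0.5099
Base → 968 + 90 + 501 + 178 + 74 = 1811
RR6 = 1058 / 1811 = 0.5842
Difference = 58.42 − 50.99 = 7.43 percentage points

7.4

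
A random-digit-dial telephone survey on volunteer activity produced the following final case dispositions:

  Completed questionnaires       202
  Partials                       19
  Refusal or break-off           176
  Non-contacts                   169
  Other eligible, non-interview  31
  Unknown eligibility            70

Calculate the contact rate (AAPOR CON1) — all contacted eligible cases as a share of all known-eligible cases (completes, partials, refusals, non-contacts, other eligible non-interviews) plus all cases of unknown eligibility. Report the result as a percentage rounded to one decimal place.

64.2%

Num: 202 + 19 + 176 + 31 = 428
Denom: 202 + 19 + 176 + 169 + 31 + 70 = 667
CON1 = 428 / 667 = 0.6417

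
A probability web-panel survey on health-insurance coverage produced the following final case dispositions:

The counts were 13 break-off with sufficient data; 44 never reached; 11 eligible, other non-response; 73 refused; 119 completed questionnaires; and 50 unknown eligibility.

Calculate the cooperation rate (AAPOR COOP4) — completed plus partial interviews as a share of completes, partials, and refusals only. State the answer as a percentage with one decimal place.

Numerator: 119 + 13 = 132
Denominator: 119 + 13 + 73 = 205
COOP4 = 132 / 205 = 0.6439

64.4%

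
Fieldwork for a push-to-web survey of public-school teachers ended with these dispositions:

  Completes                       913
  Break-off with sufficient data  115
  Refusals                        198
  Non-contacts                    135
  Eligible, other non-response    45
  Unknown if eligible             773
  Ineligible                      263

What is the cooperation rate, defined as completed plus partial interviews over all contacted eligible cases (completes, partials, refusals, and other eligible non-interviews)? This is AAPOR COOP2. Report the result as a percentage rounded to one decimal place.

80.9%

Top: 913 + 115 = 1028
Denominator: 913 + 115 + 198 + 45 = 1271
COOP2 = 1028 / 1271 = 0.8088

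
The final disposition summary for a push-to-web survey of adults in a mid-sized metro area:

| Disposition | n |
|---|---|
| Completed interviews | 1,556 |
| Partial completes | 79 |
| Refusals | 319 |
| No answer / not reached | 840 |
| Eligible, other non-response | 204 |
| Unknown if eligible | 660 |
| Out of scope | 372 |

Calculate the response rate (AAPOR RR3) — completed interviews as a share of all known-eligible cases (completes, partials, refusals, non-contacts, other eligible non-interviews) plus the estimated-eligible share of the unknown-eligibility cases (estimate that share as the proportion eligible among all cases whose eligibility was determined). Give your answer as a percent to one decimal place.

Numerator: 1556
Determined eligible: 1556 + 79 + 319 + 840 + 204 = 2998
e = 2998 / (2998 + 372) = 2998 / 3370 = 0.8896
e × U: 0.8896 × 660 = 587.14
Base: 2998 + 587.14 = 3585.14
RR3 = 1556 / 3585.14 = 0.4340

43.4%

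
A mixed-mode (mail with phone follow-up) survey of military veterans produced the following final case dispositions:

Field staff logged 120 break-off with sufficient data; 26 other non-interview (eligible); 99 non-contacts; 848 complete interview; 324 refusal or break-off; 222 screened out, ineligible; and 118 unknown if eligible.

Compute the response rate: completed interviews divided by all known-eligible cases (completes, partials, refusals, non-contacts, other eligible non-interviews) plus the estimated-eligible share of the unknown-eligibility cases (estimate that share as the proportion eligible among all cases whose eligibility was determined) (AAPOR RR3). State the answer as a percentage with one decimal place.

55.8%

Numerator = 848
Known eligible = 848 + 120 + 324 + 99 + 26 = 1417
e = 1417 / (1417 + 222) = 1417 / 1639 = 0.8646
e × U = 0.8646 × 118 = 102.02
Denom = 1417 + 102.02 = 1519.02
RR3 = 848 / 1519.02 = 0.5583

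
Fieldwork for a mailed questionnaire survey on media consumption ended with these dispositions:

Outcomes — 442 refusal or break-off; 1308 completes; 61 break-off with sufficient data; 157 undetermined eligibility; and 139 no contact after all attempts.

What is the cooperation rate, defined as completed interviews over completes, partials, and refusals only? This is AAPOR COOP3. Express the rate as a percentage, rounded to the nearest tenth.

Num → 1308
Denom → 1308 + 61 + 442 = 1811
COOP3 = 1308 / 1811 = 0.7223

72.2%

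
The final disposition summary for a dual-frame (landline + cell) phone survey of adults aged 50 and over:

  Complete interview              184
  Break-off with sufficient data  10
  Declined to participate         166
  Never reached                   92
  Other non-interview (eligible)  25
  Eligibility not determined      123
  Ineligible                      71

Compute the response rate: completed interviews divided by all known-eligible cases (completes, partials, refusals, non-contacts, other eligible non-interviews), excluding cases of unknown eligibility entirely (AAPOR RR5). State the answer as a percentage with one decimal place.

38.6%

Numerator: 184
Denom: 184 + 10 + 166 + 92 + 25 = 477
RR5 = 184 / 477 = 0.3857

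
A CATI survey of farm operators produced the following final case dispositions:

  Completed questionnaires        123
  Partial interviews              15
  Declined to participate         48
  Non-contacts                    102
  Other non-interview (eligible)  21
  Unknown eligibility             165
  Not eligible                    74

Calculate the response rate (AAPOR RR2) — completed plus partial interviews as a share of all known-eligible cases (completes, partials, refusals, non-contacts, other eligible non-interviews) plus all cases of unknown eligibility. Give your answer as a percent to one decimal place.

Num = 123 + 15 = 138
Denominator = 123 + 15 + 48 + 102 + 21 + 165 = 474
RR2 = 138 / 474 = 0.2911

29.1%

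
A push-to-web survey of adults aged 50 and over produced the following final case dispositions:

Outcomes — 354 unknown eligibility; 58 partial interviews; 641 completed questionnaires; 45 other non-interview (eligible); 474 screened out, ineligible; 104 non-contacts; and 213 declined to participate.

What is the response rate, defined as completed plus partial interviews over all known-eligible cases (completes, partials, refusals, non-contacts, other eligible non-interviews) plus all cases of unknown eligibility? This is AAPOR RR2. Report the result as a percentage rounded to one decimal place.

Numerator → 641 + 58 = 699
Denominator → 641 + 58 + 213 + 104 + 45 + 354 = 1415
RR2 = 699 / 1415 = 0.4940

49.4%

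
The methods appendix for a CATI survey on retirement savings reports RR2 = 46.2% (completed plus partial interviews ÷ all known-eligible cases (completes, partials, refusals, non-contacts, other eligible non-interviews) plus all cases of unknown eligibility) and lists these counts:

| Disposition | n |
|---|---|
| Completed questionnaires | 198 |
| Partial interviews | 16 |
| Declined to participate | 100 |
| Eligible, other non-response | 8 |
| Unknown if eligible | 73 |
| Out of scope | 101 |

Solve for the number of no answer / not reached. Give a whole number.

Numerator → 198 + 16 = 214
RR2 = 214 / D = 0.462
D = 214 / 0.462 = 463.2
Rest of base = 395
no answer / not reached = 463.2 − 395 ≈ 68

68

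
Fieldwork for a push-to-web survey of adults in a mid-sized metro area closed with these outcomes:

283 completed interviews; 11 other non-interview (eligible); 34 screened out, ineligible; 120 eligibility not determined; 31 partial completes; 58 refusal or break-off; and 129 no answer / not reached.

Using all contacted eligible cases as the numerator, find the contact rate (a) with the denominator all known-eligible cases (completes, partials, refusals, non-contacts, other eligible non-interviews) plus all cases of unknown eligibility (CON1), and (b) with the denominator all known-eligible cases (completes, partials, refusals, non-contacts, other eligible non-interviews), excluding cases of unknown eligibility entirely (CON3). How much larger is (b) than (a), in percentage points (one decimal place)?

Top = 283 + 31 + 58 + 11 = 383
Denom = 283 + 31 + 58 + 129 + 11 + 120 = 632
CON1 = 383 / 632 = 0.6060
Denom = 283 + 31 + 58 + 129 + 11 = 512
CON3 = 383 / 512 = 0.7480
Difference = 74.80 − 60.60 = 14.20 percentage points

14.2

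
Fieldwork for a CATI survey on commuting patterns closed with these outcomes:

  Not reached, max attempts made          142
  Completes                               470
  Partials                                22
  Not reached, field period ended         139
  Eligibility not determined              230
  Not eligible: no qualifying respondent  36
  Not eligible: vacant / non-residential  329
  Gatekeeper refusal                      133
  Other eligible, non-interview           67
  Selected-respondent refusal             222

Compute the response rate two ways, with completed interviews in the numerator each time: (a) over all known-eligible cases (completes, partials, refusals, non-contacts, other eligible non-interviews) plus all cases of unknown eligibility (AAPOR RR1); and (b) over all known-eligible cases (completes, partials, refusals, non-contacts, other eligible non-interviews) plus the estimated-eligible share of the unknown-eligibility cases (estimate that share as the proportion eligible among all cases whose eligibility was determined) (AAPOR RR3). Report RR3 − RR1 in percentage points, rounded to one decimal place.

Refusals = 133 + 222 = 355
No contact after all attempts = 139 + 142 = 281
Ineligible = 36 + 329 = 365
Num = 470
Denominator = 470 + 22 + 355 + 281 + 67 + 230 = 1425
RR1 = 470 / 1425 = 0.3298
Determined eligible = 470 + 22 + 355 + 281 + 67 = 1195
e = 1195 / (1195 + 365) = 1195 / 1560 = 0.7660
e × U = 0.7660 × 230 = 176.18
Denominator = 1195 + 176.18 = 1371.18
RR3 = 470 / 1371.18 = 0.3428
Difference = 34.28 − 32.98 = 1.30 percentage points

1.3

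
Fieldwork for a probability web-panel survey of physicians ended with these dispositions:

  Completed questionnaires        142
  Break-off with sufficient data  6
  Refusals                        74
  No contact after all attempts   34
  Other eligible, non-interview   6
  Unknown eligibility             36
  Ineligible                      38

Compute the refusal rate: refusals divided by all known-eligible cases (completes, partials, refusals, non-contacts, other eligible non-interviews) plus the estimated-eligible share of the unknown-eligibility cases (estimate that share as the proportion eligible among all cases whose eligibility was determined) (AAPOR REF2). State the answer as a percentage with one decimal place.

25.2%

Num = 74
Determined eligible = 142 + 6 + 74 + 34 + 6 = 262
e = 262 / (262 + 38) = 262 / 300 = 0.8733
Eligible share of unknowns = 0.8733 × 36 = 31.44
Base = 262 + 31.44 = 293.44
REF2 = 74 / 293.44 = 0.2522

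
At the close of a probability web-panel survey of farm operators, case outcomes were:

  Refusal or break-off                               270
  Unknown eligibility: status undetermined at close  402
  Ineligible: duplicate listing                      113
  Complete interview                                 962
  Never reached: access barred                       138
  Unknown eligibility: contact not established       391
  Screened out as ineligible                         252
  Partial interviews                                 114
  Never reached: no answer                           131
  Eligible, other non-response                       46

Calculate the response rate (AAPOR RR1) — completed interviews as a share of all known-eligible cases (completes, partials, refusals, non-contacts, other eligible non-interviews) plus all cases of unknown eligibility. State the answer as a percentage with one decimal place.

No answer / not reached = 131 + 138 = 269
Eligibility not determined = 391 + 402 = 793
Not eligible = 252 + 113 = 365
Numerator → 962
Denom → 962 + 114 + 270 + 269 + 46 + 793 = 2454
RR1 = 962 / 2454 = 0.3920

39.2%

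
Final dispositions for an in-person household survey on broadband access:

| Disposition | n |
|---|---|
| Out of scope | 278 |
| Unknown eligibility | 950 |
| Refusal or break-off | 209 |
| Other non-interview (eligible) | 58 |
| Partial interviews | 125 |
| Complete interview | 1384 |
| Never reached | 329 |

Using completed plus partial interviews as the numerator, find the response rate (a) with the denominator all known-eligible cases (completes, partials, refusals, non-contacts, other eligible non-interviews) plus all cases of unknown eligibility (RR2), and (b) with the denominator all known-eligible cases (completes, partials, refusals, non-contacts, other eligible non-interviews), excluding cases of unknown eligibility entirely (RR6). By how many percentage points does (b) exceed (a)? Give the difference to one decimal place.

22.3

Numerator = 1384 + 125 = 1509
Denom = 1384 + 125 + 209 + 329 + 58 + 950 = 3055
RR2 = 1509 / 3055 = 0.4939
Denom = 1384 + 125 + 209 + 329 + 58 = 2105
RR6 = 1509 / 2105 = 0.7169
Difference = 71.69 − 49.39 = 22.30 percentage points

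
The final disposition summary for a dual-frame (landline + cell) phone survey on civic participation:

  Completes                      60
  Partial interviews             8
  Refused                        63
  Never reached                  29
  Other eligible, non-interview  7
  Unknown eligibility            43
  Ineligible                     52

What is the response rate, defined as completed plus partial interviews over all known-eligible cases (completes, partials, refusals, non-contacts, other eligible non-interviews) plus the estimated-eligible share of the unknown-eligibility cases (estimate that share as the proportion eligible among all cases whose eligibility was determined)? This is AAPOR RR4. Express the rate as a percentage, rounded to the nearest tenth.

34.0%

Numerator: 60 + 8 = 68
Eligible (known): 60 + 8 + 63 + 29 + 7 = 167
e = 167 / (167 + 52) = 167 / 219 = 0.7626
e × U: 0.7626 × 43 = 32.79
Denom: 167 + 32.79 = 199.79
RR4 = 68 / 199.79 = 0.3404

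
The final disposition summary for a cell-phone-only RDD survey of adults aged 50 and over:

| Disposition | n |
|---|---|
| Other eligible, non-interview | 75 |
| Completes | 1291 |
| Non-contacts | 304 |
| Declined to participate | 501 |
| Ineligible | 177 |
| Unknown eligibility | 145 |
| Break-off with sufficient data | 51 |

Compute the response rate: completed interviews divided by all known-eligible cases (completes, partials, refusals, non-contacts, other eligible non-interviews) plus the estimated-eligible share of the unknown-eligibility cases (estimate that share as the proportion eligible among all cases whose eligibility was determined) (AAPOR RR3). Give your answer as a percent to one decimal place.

54.8%

Top = 1291
Known eligible = 1291 + 51 + 501 + 304 + 75 = 2222
e = 2222 / (2222 + 177) = 2222 / 2399 = 0.9262
Estimated eligible among unknowns = 0.9262 × 145 = 134.30
Base = 2222 + 134.30 = 2356.30
RR3 = 1291 / 2356.30 = 0.5479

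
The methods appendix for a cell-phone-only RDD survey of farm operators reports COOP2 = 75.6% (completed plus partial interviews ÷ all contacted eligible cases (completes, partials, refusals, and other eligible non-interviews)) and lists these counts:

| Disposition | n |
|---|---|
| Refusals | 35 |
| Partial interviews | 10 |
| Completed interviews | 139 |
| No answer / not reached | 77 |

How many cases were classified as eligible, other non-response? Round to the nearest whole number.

13

Top = 139 + 10 = 149
COOP2 = 149 / D = 0.756
D = 149 / 0.756 = 197.1
Remaining denominator categories sum to 184
eligible, other non-response = 197.1 − 184 ≈ 13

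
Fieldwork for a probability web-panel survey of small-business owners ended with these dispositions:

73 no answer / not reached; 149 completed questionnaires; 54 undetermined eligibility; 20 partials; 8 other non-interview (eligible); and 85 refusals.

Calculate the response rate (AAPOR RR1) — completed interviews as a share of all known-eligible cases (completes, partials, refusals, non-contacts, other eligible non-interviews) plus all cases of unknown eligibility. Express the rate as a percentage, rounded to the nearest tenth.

38.3%

Num = 149
Base = 149 + 20 + 85 + 73 + 8 + 54 = 389
RR1 = 149 / 389 = 0.3830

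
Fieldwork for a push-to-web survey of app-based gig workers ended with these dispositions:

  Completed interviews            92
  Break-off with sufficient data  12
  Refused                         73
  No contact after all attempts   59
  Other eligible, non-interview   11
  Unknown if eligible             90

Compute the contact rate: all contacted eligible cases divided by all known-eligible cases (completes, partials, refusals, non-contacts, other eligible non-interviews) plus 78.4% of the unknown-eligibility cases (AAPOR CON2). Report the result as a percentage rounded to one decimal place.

59.2%

Numerator: 92 + 12 + 73 + 11 = 188
Known eligible: 92 + 12 + 73 + 59 + 11 = 247
Eligible share of unknowns: 0.7840 × 90 = 70.56
Denominator: 247 + 70.56 = 317.56
CON2 = 188 / 317.56 = 0.5920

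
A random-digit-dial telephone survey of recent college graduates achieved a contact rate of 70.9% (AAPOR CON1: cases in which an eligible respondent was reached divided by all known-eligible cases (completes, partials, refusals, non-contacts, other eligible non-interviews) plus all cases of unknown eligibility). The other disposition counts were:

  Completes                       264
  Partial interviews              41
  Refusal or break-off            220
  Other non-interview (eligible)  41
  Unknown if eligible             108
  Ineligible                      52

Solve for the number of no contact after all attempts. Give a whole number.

Num → 264 + 41 + 220 + 41 = 566
CON1 = 566 / D = 0.709
D = 566 / 0.709 = 798.3
Remaining denominator categories sum to 674
no contact after all attempts = 798.3 − 674 ≈ 124

124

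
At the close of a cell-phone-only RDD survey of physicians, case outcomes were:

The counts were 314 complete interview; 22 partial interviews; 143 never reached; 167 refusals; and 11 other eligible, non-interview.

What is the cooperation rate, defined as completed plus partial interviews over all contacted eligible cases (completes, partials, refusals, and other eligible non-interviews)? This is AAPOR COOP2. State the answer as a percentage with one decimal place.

65.4%

Num = 314 + 22 = 336
Denom = 314 + 22 + 167 + 11 = 514
COOP2 = 336 / 514 = 0.6537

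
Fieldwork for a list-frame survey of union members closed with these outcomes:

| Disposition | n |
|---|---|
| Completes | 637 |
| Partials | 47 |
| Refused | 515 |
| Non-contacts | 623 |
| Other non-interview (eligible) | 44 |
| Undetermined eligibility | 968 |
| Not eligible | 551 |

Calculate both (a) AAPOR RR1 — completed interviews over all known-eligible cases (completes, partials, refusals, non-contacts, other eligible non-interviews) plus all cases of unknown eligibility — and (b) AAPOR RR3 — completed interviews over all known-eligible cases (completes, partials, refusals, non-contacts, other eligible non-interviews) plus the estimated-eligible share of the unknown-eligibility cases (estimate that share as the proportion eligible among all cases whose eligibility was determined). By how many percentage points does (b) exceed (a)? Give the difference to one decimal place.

1.9

Num → 637
Denom → 637 + 47 + 515 + 623 + 44 + 968 = 2834
RR1 = 637 / 2834 = 0.2248
Known eligible → 637 + 47 + 515 + 623 + 44 = 1866
e = 1866 / (1866 + 551) = 1866 / 2417 = 0.7720
Estimated eligible among unknowns → 0.7720 × 968 = 747.30
Denom → 1866 + 747.30 = 2613.30
RR3 = 637 / 2613.30 = 0.2438
Difference = 24.38 − 22.48 = 1.90 percentage points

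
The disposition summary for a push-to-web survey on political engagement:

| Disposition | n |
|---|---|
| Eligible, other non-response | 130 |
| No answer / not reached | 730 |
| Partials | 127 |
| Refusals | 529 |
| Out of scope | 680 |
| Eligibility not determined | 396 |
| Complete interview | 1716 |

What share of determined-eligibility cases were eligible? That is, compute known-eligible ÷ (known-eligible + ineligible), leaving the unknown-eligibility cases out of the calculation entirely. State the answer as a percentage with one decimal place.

82.6%

Determined eligible: 1716 + 127 + 529 + 730 + 130 = 3232
e = 3232 / (3232 + 680) = 3232 / 3912 = 0.8262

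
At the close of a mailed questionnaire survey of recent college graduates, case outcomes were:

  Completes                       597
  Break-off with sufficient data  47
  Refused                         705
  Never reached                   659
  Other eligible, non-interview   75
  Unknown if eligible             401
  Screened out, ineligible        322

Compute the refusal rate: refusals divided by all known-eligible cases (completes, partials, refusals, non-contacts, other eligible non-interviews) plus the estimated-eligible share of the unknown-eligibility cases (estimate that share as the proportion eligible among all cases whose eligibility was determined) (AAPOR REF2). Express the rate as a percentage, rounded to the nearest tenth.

29.0%

Num = 705
Known eligible = 597 + 47 + 705 + 659 + 75 = 2083
e = 2083 / (2083 + 322) = 2083 / 2405 = 0.8661
Eligible share of unknowns = 0.8661 × 401 = 347.31
Denominator = 2083 + 347.31 = 2430.31
REF2 = 705 / 2430.31 = 0.2901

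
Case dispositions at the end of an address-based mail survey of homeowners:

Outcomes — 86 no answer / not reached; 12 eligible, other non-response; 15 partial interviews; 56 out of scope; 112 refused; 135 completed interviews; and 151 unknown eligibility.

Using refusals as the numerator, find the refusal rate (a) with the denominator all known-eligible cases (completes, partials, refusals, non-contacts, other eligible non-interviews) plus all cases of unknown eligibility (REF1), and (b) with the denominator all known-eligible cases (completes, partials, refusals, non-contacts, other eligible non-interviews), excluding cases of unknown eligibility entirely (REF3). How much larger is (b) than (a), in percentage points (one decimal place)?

Numerator = 112
Base = 135 + 15 + 112 + 86 + 12 + 151 = 511
REF1 = 112 / 511 = 0.2192
Base = 135 + 15 + 112 + 86 + 12 = 360
REF3 = 112 / 360 = 0.3111
Difference = 31.11 − 21.92 = 9.19 percentage points

9.2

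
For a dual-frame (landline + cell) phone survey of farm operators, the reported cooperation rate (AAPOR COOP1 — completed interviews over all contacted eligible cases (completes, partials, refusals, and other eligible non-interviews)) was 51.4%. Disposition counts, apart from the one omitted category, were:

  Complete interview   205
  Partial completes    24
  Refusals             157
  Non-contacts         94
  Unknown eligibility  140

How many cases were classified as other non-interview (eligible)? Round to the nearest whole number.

13

COOP1 = 205 / D = 0.514
D = 205 / 0.514 = 398.8
Other denominator terms total 386
other non-interview (eligible) = 398.8 − 386 ≈ 13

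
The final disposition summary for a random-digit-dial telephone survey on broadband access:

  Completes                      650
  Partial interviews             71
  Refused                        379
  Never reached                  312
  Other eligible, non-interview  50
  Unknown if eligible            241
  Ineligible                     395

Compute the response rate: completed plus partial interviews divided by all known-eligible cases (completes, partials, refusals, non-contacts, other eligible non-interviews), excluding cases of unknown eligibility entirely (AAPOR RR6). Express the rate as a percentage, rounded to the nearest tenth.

49.3%

Num: 650 + 71 = 721
Base: 650 + 71 + 379 + 312 + 50 = 1462
RR6 = 721 / 1462 = 0.4932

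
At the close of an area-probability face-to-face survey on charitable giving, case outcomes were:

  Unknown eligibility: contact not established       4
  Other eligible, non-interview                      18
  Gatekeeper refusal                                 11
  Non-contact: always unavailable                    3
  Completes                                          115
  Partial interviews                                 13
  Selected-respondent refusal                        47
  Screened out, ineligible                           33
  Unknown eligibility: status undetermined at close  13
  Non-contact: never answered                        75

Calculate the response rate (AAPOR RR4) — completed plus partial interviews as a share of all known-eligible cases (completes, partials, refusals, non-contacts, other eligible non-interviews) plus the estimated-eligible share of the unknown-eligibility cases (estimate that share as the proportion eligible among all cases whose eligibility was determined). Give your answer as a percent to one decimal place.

43.1%

Refusal or break-off = 11 + 47 = 58
Never reached = 75 + 3 = 78
Eligibility not determined = 4 + 13 = 17
Top = 115 + 13 = 128
Eligible (known) = 115 + 13 + 58 + 78 + 18 = 282
e = 282 / (282 + 33) = 282 / 315 = 0.8952
Eligible share of unknowns = 0.8952 × 17 = 15.22
Denominator = 282 + 15.22 = 297.22
RR4 = 128 / 297.22 = 0.4307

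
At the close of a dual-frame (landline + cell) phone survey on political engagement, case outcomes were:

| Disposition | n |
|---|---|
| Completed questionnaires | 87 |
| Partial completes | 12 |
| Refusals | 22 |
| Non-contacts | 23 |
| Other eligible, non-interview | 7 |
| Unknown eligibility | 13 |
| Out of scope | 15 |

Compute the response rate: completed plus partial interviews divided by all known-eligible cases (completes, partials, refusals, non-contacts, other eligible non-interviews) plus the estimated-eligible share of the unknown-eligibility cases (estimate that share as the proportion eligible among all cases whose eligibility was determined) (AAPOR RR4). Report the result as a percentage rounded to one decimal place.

Numerator = 87 + 12 = 99
Known eligible = 87 + 12 + 22 + 23 + 7 = 151
e = 151 / (151 + 15) = 151 / 166 = 0.9096
e × U = 0.9096 × 13 = 11.82
Base = 151 + 11.82 = 162.82
RR4 = 99 / 162.82 = 0.6080

60.8%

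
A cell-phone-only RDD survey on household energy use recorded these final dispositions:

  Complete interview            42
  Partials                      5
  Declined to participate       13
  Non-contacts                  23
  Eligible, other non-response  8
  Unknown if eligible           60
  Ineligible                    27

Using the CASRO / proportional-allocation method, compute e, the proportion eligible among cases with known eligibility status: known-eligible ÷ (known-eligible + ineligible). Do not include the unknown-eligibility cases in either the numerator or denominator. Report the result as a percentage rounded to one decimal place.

77.1%

Determined eligible → 42 + 5 + 13 + 23 + 8 = 91
e = 91 / (91 + 27) = 91 / 118 = 0.7712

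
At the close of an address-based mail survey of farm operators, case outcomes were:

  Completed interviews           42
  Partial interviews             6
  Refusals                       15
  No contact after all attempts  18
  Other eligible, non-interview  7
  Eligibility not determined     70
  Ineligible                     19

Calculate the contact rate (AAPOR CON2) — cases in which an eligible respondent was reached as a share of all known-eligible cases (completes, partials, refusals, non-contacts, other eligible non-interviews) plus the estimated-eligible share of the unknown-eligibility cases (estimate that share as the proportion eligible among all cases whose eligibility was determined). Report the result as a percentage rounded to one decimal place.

48.1%

Num → 42 + 6 + 15 + 7 = 70
Determined eligible → 42 + 6 + 15 + 18 + 7 = 88
e = 88 / (88 + 19) = 88 / 107 = 0.8224
Eligible share of unknowns → 0.8224 × 70 = 57.57
Base → 88 + 57.57 = 145.57
CON2 = 70 / 145.57 = 0.4809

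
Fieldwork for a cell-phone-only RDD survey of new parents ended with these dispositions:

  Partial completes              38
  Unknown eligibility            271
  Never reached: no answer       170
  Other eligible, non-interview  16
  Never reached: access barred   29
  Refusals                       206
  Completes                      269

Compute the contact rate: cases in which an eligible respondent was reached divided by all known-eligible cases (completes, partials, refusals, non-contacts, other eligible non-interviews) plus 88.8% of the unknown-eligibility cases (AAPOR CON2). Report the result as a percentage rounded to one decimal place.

54.6%

No contact after all attempts = 170 + 29 = 199
Numerator → 269 + 38 + 206 + 16 = 529
Known eligible → 269 + 38 + 206 + 199 + 16 = 728
Eligible share of unknowns → 0.8880 × 271 = 240.65
Base → 728 + 240.65 = 968.65
CON2 = 529 / 968.65 = 0.5461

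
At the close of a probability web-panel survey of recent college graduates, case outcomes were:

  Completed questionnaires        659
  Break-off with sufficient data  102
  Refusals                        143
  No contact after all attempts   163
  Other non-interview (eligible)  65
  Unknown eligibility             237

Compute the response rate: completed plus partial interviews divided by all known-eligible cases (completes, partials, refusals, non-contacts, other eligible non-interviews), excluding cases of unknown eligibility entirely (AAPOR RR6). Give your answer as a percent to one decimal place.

Top = 659 + 102 = 761
Denominator = 659 + 102 + 143 + 163 + 65 = 1132
RR6 = 761 / 1132 = 0.6723

67.2%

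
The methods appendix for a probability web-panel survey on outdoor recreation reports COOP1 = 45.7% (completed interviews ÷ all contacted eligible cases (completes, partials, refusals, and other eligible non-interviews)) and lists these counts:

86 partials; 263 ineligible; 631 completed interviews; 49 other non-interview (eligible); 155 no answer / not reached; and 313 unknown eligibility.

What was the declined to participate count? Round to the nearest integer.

COOP1 = 631 / D = 0.457
D = 631 / 0.457 = 1380.7
Rest of base = 766
declined to participate = 1380.7 − 766 ≈ 615

615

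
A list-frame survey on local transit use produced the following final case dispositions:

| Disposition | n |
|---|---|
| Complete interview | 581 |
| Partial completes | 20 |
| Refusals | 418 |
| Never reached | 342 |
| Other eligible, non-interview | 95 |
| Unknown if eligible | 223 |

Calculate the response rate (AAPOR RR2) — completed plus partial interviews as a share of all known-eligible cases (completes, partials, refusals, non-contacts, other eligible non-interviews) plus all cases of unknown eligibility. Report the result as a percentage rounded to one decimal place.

35.8%

Numerator → 581 + 20 = 601
Denominator → 581 + 20 + 418 + 342 + 95 + 223 = 1679
RR2 = 601 / 1679 = 0.3580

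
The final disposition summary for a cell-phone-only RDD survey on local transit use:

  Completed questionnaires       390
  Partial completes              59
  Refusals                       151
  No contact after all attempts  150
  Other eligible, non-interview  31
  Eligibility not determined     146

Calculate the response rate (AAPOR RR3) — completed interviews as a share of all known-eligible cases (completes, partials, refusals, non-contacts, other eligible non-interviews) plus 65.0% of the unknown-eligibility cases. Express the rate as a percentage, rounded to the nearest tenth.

Numerator → 390
Determined eligible → 390 + 59 + 151 + 150 + 31 = 781
e × U → 0.6500 × 146 = 94.90
Base → 781 + 94.90 = 875.90
RR3 = 390 / 875.90 = 0.4453

44.5%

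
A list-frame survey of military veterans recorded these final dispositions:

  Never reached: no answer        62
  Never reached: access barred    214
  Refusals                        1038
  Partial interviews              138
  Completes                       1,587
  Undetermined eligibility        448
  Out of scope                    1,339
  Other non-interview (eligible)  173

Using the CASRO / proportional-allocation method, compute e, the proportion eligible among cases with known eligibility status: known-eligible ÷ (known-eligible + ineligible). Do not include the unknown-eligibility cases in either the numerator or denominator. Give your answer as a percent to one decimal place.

70.6%

No contact after all attempts = 62 + 214 = 276
Determined eligible: 1587 + 138 + 1038 + 276 + 173 = 3212
e = 3212 / (3212 + 1339) = 3212 / 4551 = 0.7058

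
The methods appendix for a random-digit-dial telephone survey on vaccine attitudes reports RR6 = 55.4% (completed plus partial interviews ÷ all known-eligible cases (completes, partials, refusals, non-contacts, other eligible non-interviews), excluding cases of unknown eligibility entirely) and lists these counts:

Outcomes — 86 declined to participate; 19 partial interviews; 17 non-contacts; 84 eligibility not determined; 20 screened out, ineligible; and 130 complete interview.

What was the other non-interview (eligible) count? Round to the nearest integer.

17

Num = 130 + 19 = 149
RR6 = 149 / D = 0.554
D = 149 / 0.554 = 269.0
Remaining denominator categories sum to 252
other non-interview (eligible) = 269.0 − 252 ≈ 17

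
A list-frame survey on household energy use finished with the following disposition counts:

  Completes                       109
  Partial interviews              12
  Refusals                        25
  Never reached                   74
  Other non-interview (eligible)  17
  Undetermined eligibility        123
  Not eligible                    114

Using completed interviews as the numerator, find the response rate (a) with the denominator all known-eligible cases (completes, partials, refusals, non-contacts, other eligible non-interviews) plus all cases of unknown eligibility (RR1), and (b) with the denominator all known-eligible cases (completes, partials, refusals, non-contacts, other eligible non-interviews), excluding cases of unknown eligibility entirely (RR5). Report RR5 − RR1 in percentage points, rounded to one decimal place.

Numerator = 109
Denom = 109 + 12 + 25 + 74 + 17 + 123 = 360
RR1 = 109 / 360 = 0.3028
Denom = 109 + 12 + 25 + 74 + 17 = 237
RR5 = 109 / 237 = 0.4599
Difference = 45.99 − 30.28 = 15.71 percentage points

15.7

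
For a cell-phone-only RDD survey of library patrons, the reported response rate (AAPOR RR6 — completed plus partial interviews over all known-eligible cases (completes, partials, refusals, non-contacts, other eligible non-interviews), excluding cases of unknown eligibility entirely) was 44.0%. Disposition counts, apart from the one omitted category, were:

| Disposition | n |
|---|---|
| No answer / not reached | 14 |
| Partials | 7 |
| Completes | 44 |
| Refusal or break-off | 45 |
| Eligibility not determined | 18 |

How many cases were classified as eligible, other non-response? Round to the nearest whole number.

6

Num: 44 + 7 = 51
RR6 = 51 / D = 0.440
D = 51 / 0.440 = 115.9
Remaining denominator categories sum to 110
eligible, other non-response = 115.9 − 110 ≈ 6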